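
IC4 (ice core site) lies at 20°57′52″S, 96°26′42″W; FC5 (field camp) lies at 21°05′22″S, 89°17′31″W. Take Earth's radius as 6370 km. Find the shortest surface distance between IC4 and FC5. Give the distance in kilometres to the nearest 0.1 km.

IC4: φ = -20.96444°, λ = -96.44500°
FC5: φ = -21.08944°, λ = -89.29194°
Δφ = -0.1250°,  Δλ = 7.1531°
a = sin²(Δφ/2) + cos φ₁ cos φ₂ sin²(Δλ/2) = 0.003392
c = 2·arcsin(√a) = 0.116542 rad = 6.6774°
d = R·c = 6370 × 0.116542 = 742.4 km

742.4 km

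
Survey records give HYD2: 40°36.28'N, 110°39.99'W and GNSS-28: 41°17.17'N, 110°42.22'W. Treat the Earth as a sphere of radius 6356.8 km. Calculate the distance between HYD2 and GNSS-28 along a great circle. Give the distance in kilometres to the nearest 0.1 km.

75.7 km

HYD2: φ = +40.60467°, λ = -110.66650°
GNSS-28: φ = +41.28617°, λ = -110.70367°
Δφ = 0.6815°,  Δλ = -0.0372°
a = sin²(Δφ/2) + cos φ₁ cos φ₂ sin²(Δλ/2) = 0.000035
c = 2·arcsin(√a) = 0.011905 rad = 0.6821°
d = R·c = 6356.8 × 0.011905 = 75.7 km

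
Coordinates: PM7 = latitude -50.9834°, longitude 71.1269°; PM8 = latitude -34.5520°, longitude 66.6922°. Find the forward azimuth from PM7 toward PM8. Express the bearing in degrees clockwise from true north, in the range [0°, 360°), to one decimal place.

347.2°

Δλ = -4.4347°
y = sin Δλ · cos φ₂ = -0.063684
x = cos φ₁ sin φ₂ − sin φ₁ cos φ₂ cos Δλ = 0.280951
θ = atan2(y, x) = -12.7716° → 347.2284° (mod 360°)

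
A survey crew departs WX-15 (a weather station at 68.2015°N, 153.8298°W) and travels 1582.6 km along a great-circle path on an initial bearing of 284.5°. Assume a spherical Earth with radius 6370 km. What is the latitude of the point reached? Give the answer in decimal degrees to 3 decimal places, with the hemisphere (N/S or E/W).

67.346°N

δ = d/R = 1582.6/6370 = 0.248446 rad
φ₂ = arcsin(sin φ₁ cos δ + cos φ₁ sin δ cos θ)
   = arcsin(0.92850·0.96930 + 0.37134·0.24590·0.25038) = 67.34630°
λ₂ = λ₁ + atan2(sin θ sin δ cos φ₁, cos δ − sin φ₁ sin φ₂) = 167.99311°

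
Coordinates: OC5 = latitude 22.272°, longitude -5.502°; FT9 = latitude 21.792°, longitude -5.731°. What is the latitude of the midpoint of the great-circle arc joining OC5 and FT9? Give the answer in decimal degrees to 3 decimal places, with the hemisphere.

22.032°N

Bx = cos φ₂ cos Δλ = 0.928530,  By = cos φ₂ sin Δλ = -0.003711
φₘ = atan2(sin φ₁ + sin φ₂, √((cos φ₁ + Bx)² + By²)) = 22.03204°
λₘ = λ₁ + atan2(By, cos φ₁ + Bx) = -5.61669°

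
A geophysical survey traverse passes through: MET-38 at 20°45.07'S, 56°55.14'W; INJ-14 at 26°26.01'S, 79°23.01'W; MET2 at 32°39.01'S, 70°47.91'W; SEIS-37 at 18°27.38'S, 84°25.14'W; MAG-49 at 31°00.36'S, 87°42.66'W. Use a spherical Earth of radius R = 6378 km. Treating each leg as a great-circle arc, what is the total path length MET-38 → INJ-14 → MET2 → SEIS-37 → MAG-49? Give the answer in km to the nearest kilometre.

MET-38: φ = -20.75117°, λ = -56.91900°
INJ-14: φ = -26.43350°, λ = -79.38350°
MET2: φ = -32.65017°, λ = -70.79850°
SEIS-37: φ = -18.45633°, λ = -84.41900°
MAG-49: φ = -31.00600°, λ = -87.71100°
MET-38→INJ-14: c = 0.372160 rad, d = 2373.64 km
INJ-14→MET2: c = 0.169485 rad, d = 1080.97 km
MET2→SEIS-37: c = 0.326999 rad, d = 2085.60 km
SEIS-37→MAG-49: c = 0.225124 rad, d = 1435.84 km
Total = 2373.64 + 1080.97 + 2085.60 + 1435.84 = 6976.05 km

6976 km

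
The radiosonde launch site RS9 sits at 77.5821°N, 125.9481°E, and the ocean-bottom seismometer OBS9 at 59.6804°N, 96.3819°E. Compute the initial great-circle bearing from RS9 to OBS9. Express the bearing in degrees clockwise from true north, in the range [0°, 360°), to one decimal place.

225.7°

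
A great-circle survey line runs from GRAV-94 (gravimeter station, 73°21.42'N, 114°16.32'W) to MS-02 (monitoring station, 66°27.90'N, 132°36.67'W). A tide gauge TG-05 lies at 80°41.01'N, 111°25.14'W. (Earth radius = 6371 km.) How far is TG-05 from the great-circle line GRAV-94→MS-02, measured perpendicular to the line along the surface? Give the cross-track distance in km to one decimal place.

604.1 km

GRAV-94: φ = +73.35700°, λ = -114.27200°
MS-02: φ = +66.46500°, λ = -132.61117°
TG-05: φ = +80.68350°, λ = -111.41900°
δ₁₃ = central angle GRAV-94→TG-05 = 0.128321 rad  (haversine)
θ₁₃ = bearing GRAV-94→TG-05 = 3.610°,  θ₁₂ = bearing GRAV-94→MS-02 = 231.325°
dₓₜ = R·arcsin(sin δ₁₃ · sin(θ₁₃ − θ₁₂)) = 6371·arcsin(0.12797·sin(-227.715°)) = 604.061 km
|dₓₜ| = 604.061 km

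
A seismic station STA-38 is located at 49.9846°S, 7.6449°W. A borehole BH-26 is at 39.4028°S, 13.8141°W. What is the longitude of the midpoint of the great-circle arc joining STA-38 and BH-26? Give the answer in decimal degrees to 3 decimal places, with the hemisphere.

11.012°W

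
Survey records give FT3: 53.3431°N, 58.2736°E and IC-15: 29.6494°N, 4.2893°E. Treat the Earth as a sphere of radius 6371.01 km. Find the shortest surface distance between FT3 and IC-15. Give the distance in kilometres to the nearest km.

Δφ = -23.6937°,  Δλ = -53.9843°
a = sin²(Δφ/2) + cos φ₁ cos φ₂ sin²(Δλ/2) = 0.149029
c = 2·arcsin(√a) = 0.792675 rad = 45.4169°
d = R·c = 6371.01 × 0.792675 = 5050.1 km

5050 km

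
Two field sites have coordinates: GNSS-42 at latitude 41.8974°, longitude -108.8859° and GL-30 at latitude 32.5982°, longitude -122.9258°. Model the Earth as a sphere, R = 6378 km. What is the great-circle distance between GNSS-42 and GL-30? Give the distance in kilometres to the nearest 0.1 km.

Δφ = -9.2992°,  Δλ = -14.0399°
a = sin²(Δφ/2) + cos φ₁ cos φ₂ sin²(Δλ/2) = 0.015937
c = 2·arcsin(√a) = 0.253163 rad = 14.5052°
d = R·c = 6378 × 0.253163 = 1614.7 km

1614.7 km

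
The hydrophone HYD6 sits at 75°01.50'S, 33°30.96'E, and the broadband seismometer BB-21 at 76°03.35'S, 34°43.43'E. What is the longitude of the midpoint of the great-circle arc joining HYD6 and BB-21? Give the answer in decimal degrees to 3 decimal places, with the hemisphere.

34.099°E

HYD6: φ = -75.02500°, λ = +33.51600°
BB-21: φ = -76.05583°, λ = +34.72383°
Bx = cos φ₂ cos Δλ = 0.240923,  By = cos φ₂ sin Δλ = 0.005080
φₘ = atan2(sin φ₁ + sin φ₂, √((cos φ₁ + Bx)² + By²)) = -75.54119°
λₘ = λ₁ + atan2(By, cos φ₁ + Bx) = 34.09885°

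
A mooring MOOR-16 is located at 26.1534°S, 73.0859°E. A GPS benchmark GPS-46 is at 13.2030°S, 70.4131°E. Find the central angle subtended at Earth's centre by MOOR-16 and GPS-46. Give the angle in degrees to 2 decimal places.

13.19°

Δφ = 12.9504°,  Δλ = -2.6728°
a = sin²(Δφ/2) + cos φ₁ cos φ₂ sin²(Δλ/2) = 0.013193
c = 2·arcsin(√a) = 0.230231 rad = 13.1913°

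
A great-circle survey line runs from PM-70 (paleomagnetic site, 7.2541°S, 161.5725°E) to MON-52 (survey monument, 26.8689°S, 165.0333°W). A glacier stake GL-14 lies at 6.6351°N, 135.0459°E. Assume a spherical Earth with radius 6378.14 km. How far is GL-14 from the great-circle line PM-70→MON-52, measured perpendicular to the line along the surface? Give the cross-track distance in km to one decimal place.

482.9 km

δ₁₃ = central angle PM-70→GL-14 = 0.521584 rad  (haversine)
θ₁₃ = bearing PM-70→GL-14 = 297.082°,  θ₁₂ = bearing PM-70→MON-52 = 125.814°
dₓₜ = R·arcsin(sin δ₁₃ · sin(θ₁₃ − θ₁₂)) = 6378.14·arcsin(0.49825·sin(171.268°)) = 482.909 km
|dₓₜ| = 482.909 km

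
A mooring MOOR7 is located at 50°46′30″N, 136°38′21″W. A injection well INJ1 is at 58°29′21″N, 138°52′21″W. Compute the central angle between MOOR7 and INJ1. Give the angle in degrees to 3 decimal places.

MOOR7: φ = +50.77500°, λ = -136.63917°
INJ1: φ = +58.48917°, λ = -138.87250°
Δφ = 7.7142°,  Δλ = -2.2333°
a = sin²(Δφ/2) + cos φ₁ cos φ₂ sin²(Δλ/2) = 0.004651
c = 2·arcsin(√a) = 0.136495 rad = 7.8206°

7.821°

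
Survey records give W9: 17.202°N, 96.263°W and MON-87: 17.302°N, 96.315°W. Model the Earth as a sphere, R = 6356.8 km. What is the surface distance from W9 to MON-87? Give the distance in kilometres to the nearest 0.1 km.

12.4 km

Δφ = 0.1000°,  Δλ = -0.0520°
a = sin²(Δφ/2) + cos φ₁ cos φ₂ sin²(Δλ/2) = 0.000001
c = 2·arcsin(√a) = 0.001949 rad = 0.1117°
d = R·c = 6356.8 × 0.001949 = 12.4 km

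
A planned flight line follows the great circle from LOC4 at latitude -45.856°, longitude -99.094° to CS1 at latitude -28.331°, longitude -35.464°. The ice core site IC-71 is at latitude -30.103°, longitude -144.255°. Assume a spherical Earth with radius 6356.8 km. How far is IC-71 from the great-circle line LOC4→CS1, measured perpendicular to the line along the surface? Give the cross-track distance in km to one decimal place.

314.5 km

δ₁₃ = central angle LOC4→IC-71 = 0.668478 rad  (haversine)
θ₁₃ = bearing LOC4→IC-71 = 278.202°,  θ₁₂ = bearing LOC4→CS1 = 93.625°
dₓₜ = R·arcsin(sin δ₁₃ · sin(θ₁₃ − θ₁₂)) = 6356.8·arcsin(0.61979·sin(184.577°)) = -314.538 km
|dₓₜ| = 314.538 km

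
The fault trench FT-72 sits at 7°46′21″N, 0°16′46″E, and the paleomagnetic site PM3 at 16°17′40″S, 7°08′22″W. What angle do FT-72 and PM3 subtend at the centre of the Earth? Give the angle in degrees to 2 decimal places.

25.16°

FT-72: φ = +7.77250°, λ = +0.27944°
PM3: φ = -16.29444°, λ = -7.13944°
Δφ = -24.0669°,  Δλ = -7.4189°
a = sin²(Δφ/2) + cos φ₁ cos φ₂ sin²(Δλ/2) = 0.047446
c = 2·arcsin(√a) = 0.439162 rad = 25.1621°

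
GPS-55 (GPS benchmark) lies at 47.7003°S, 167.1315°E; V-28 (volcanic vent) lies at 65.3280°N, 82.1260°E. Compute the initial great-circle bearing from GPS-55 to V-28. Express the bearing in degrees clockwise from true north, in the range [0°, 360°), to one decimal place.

Δλ = -85.0055°
y = sin Δλ · cos φ₂ = -0.415838
x = cos φ₁ sin φ₂ − sin φ₁ cos φ₂ cos Δλ = 0.638450
θ = atan2(y, x) = -33.0772° → 326.9228° (mod 360°)

326.9°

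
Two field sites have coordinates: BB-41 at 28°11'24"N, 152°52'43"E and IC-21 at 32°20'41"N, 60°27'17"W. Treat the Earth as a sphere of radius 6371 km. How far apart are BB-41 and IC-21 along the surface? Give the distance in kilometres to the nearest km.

BB-41: φ = +28.19000°, λ = +152.87861°
IC-21: φ = +32.34472°, λ = -60.45472°
Δφ = 4.1547°,  Δλ = 146.6667°
a = sin²(Δφ/2) + cos φ₁ cos φ₂ sin²(Δλ/2) = 0.684697
c = 2·arcsin(√a) = 1.949154 rad = 111.6783°
d = R·c = 6371 × 1.949154 = 12418.1 km

12418 km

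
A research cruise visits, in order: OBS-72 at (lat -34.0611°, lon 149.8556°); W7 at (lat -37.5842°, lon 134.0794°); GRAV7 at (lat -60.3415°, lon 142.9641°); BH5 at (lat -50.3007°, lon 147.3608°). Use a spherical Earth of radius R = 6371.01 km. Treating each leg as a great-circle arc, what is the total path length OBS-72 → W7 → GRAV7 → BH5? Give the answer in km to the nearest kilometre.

OBS-72→W7: c = 0.231252 rad, d = 1473.31 km
W7→GRAV7: c = 0.409182 rad, d = 2606.90 km
GRAV7→BH5: c = 0.180502 rad, d = 1149.98 km
Total = 1473.31 + 2606.90 + 1149.98 = 5230.19 km

5230 km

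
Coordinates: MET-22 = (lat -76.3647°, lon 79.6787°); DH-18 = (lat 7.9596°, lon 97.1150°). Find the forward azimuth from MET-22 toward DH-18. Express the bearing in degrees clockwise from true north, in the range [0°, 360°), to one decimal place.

Δλ = 17.4363°
y = sin Δλ · cos φ₂ = 0.296758
x = cos φ₁ sin φ₂ − sin φ₁ cos φ₂ cos Δλ = 0.950874
θ = atan2(y, x) = 17.3326° → 17.3326° (mod 360°)

17.3°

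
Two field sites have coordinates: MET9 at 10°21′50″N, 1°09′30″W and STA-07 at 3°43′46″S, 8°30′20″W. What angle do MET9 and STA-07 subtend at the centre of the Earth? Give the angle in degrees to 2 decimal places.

MET9: φ = +10.36389°, λ = -1.15833°
STA-07: φ = -3.72944°, λ = -8.50556°
Δφ = -14.0933°,  Δλ = -7.3472°
a = sin²(Δφ/2) + cos φ₁ cos φ₂ sin²(Δλ/2) = 0.019080
c = 2·arcsin(√a) = 0.277144 rad = 15.8792°

15.88°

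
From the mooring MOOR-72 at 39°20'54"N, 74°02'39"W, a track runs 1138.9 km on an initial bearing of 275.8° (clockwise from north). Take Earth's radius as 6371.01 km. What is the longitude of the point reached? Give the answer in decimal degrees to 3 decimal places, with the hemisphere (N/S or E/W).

MOOR-72: φ = +39.34833°, λ = -74.04417°
δ = d/R = 1138.9/6371.01 = 0.178763 rad
φ₂ = arcsin(sin φ₁ cos δ + cos φ₁ sin δ cos θ)
   = arcsin(0.63403·0.98406 + 0.77331·0.17781·0.10106) = 39.62985°
λ₂ = λ₁ + atan2(sin θ sin δ cos φ₁, cos δ − sin φ₁ sin φ₂) = -87.32292°

87.323°W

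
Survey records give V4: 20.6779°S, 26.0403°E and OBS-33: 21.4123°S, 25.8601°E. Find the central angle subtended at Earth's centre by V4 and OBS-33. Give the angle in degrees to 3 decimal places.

0.753°

Δφ = -0.7344°,  Δλ = -0.1802°
a = sin²(Δφ/2) + cos φ₁ cos φ₂ sin²(Δλ/2) = 0.000043
c = 2·arcsin(√a) = 0.013149 rad = 0.7534°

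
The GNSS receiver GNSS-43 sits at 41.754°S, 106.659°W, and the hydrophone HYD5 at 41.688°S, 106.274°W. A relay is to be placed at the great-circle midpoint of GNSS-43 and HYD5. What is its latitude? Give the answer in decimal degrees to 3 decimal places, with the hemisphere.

Bx = cos φ₂ cos Δλ = 0.746761,  By = cos φ₂ sin Δλ = 0.005018
φₘ = atan2(sin φ₁ + sin φ₂, √((cos φ₁ + Bx)² + By²)) = -41.72116°
λₘ = λ₁ + atan2(By, cos φ₁ + Bx) = -106.46640°

41.721°S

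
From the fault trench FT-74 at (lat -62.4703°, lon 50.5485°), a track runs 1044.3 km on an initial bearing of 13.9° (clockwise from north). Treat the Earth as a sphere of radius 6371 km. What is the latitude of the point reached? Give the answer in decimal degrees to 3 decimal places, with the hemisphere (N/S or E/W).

53.290°S

δ = d/R = 1044.3/6371 = 0.163915 rad
φ₂ = arcsin(sin φ₁ cos δ + cos φ₁ sin δ cos θ)
   = arcsin(-0.88677·0.98660 + 0.46221·0.16318·0.97072) = -53.28986°
λ₂ = λ₁ + atan2(sin θ sin δ cos φ₁, cos δ − sin φ₁ sin φ₂) = 54.30858°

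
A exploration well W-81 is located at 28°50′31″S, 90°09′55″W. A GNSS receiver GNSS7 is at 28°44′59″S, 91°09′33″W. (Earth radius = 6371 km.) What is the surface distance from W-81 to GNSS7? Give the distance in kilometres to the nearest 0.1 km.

W-81: φ = -28.84194°, λ = -90.16528°
GNSS7: φ = -28.74972°, λ = -91.15917°
Δφ = 0.0922°,  Δλ = -0.9939°
a = sin²(Δφ/2) + cos φ₁ cos φ₂ sin²(Δλ/2) = 0.000058
c = 2·arcsin(√a) = 0.015287 rad = 0.8759°
d = R·c = 6371 × 0.015287 = 97.4 km

97.4 km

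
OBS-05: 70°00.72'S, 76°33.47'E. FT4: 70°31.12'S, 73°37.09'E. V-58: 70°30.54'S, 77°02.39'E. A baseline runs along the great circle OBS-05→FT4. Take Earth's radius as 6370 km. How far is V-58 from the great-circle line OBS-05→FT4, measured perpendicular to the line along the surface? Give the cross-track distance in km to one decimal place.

OBS-05: φ = -70.01200°, λ = +76.55783°
FT4: φ = -70.51867°, λ = +73.61817°
V-58: φ = -70.50900°, λ = +77.03983°
δ₁₃ = central angle OBS-05→V-58 = 0.009128 rad  (haversine)
θ₁₃ = bearing OBS-05→V-58 = 162.090°,  θ₁₂ = bearing OBS-05→FT4 = 241.580°
dₓₜ = R·arcsin(sin δ₁₃ · sin(θ₁₃ − θ₁₂)) = 6370·arcsin(0.00913·sin(-79.490°)) = -57.168 km
|dₓₜ| = 57.168 km

57.2 km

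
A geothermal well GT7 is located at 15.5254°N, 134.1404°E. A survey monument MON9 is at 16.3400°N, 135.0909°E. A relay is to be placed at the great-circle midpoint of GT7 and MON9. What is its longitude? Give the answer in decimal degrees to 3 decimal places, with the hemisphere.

134.615°E

Bx = cos φ₂ cos Δλ = 0.959477,  By = cos φ₂ sin Δλ = 0.015919
φₘ = atan2(sin φ₁ + sin φ₂, √((cos φ₁ + Bx)² + By²)) = 15.93322°
λₘ = λ₁ + atan2(By, cos φ₁ + Bx) = 134.61469°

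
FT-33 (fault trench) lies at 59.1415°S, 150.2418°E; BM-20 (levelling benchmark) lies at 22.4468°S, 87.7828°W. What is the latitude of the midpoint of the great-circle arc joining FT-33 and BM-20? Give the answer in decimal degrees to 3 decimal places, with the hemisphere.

57.690°S

Bx = cos φ₂ cos Δλ = -0.489433,  By = cos φ₂ sin Δλ = 0.784005
φₘ = atan2(sin φ₁ + sin φ₂, √((cos φ₁ + Bx)² + By²)) = -57.69023°
λₘ = λ₁ + atan2(By, cos φ₁ + Bx) = -121.47410°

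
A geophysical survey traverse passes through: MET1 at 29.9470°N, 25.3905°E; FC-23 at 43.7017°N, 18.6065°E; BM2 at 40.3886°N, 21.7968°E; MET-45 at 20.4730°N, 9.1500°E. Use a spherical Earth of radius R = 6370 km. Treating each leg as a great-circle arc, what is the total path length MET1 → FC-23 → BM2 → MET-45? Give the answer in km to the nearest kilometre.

MET1→FC-23: c = 0.257865 rad, d = 1642.60 km
FC-23→BM2: c = 0.071075 rad, d = 452.75 km
BM2→MET-45: c = 0.395294 rad, d = 2518.03 km
Total = 1642.60 + 452.75 + 2518.03 = 4613.37 km

4613 km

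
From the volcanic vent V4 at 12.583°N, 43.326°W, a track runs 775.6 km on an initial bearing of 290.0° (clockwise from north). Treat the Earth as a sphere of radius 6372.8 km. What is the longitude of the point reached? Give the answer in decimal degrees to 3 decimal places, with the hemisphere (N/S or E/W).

50.105°W

δ = d/R = 775.6/6372.8 = 0.121705 rad
φ₂ = arcsin(sin φ₁ cos δ + cos φ₁ sin δ cos θ)
   = arcsin(0.21785·0.99260 + 0.97598·0.12140·0.34202) = 14.87836°
λ₂ = λ₁ + atan2(sin θ sin δ cos φ₁, cos δ − sin φ₁ sin φ₂) = -50.10503°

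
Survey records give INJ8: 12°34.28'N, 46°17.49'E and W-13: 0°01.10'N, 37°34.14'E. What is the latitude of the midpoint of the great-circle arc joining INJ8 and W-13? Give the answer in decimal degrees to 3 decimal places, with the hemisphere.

6.313°N

INJ8: φ = +12.57133°, λ = +46.29150°
W-13: φ = +0.01833°, λ = +37.56900°
Bx = cos φ₂ cos Δλ = 0.988434,  By = cos φ₂ sin Δλ = -0.151649
φₘ = atan2(sin φ₁ + sin φ₂, √((cos φ₁ + Bx)² + By²)) = 6.31296°
λₘ = λ₁ + atan2(By, cos φ₁ + Bx) = 41.87723°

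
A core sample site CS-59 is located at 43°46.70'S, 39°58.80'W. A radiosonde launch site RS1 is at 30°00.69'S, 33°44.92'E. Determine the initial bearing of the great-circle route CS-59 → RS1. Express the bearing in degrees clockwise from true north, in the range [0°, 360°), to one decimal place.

103.1°

CS-59: φ = -43.77833°, λ = -39.98000°
RS1: φ = -30.01150°, λ = +33.74867°
Δλ = 73.7287°
y = sin Δλ · cos φ₂ = 0.831241
x = cos φ₁ sin φ₂ − sin φ₁ cos φ₂ cos Δλ = -0.193275
θ = atan2(y, x) = 103.0895° → 103.0895° (mod 360°)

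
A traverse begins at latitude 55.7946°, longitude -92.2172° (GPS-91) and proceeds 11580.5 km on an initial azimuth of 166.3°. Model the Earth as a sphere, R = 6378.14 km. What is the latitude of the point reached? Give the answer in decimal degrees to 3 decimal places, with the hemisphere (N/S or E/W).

46.917°S

δ = d/R = 11580.5/6378.14 = 1.815655 rad
φ₂ = arcsin(sin φ₁ cos δ + cos φ₁ sin δ cos θ)
   = arcsin(0.82703·-0.24242 + 0.56216·0.97017·-0.97155) = -46.91685°
λ₂ = λ₁ + atan2(sin θ sin δ cos φ₁, cos δ − sin φ₁ sin φ₂) = -72.56016°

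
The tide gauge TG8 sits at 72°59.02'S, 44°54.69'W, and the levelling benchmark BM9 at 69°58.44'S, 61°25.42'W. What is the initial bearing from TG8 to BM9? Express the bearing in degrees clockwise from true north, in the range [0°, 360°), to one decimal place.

291.8°

TG8: φ = -72.98367°, λ = -44.91150°
BM9: φ = -69.97400°, λ = -61.42367°
Δλ = -16.5122°
y = sin Δλ · cos φ₂ = -0.097330
x = cos φ₁ sin φ₂ − sin φ₁ cos φ₂ cos Δλ = 0.039000
θ = atan2(y, x) = -68.1640° → 291.8360° (mod 360°)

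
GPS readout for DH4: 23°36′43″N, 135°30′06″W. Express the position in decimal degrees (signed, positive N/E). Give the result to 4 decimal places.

+23.6119°, -135.5017°

lat: 23.6119° N → +23.6119°
lon: 135.5017° W → -135.5017°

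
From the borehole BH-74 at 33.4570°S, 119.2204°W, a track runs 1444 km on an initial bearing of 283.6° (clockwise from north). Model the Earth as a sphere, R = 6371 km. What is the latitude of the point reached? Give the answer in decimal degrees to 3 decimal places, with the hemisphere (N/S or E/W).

δ = d/R = 1444/6371 = 0.226652 rad
φ₂ = arcsin(sin φ₁ cos δ + cos φ₁ sin δ cos θ)
   = arcsin(-0.55131·0.97442 + 0.83430·0.22472·0.23514) = -29.54626°
λ₂ = λ₁ + atan2(sin θ sin δ cos φ₁, cos δ − sin φ₁ sin φ₂) = -133.76092°

29.546°S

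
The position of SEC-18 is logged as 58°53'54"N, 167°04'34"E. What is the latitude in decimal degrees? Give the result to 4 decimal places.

58° + 53′/60 + 54″/3600 = 58 + 0.88333 + 0.01500 = 58.8983°

58.8983°N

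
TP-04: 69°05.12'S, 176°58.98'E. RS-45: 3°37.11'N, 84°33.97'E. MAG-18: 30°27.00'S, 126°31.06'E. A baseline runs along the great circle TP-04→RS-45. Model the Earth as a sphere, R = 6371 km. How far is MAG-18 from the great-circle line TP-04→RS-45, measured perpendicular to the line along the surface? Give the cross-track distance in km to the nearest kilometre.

TP-04: φ = -69.08533°, λ = +176.98300°
RS-45: φ = +3.61850°, λ = +84.56617°
MAG-18: φ = -30.45000°, λ = +126.51767°
δ₁₃ = central angle TP-04→MAG-18 = 0.837549 rad  (haversine)
θ₁₃ = bearing TP-04→MAG-18 = 296.513°,  θ₁₂ = bearing TP-04→RS-45 = 269.036°
dₓₜ = R·arcsin(sin δ₁₃ · sin(θ₁₃ − θ₁₂)) = 6371·arcsin(0.74300·sin(27.478°)) = 2229.341 km
|dₓₜ| = 2229.341 km

2229 km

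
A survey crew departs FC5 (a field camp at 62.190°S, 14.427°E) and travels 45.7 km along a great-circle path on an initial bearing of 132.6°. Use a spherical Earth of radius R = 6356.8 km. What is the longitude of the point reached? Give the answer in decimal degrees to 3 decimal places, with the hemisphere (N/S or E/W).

15.083°E

δ = d/R = 45.7/6356.8 = 0.007189 rad
φ₂ = arcsin(sin φ₁ cos δ + cos φ₁ sin δ cos θ)
   = arcsin(-0.88450·0.99997 + 0.46654·0.00719·-0.67688) = -62.46727°
λ₂ = λ₁ + atan2(sin θ sin δ cos φ₁, cos δ − sin φ₁ sin φ₂) = 15.08293°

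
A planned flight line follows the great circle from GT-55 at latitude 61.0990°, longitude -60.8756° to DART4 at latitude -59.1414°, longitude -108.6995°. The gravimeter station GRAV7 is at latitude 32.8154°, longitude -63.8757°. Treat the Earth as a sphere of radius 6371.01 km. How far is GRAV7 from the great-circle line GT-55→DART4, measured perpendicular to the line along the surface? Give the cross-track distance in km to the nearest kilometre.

1171 km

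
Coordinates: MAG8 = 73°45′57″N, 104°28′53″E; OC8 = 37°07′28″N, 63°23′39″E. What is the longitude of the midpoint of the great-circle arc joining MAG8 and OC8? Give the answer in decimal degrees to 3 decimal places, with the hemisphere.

73.724°E

MAG8: φ = +73.76583°, λ = +104.48139°
OC8: φ = +37.12444°, λ = +63.39417°
Bx = cos φ₂ cos Δλ = 0.600953,  By = cos φ₂ sin Δλ = -0.524009
φₘ = atan2(sin φ₁ + sin φ₂, √((cos φ₁ + Bx)² + By²)) = 56.76401°
λₘ = λ₁ + atan2(By, cos φ₁ + Bx) = 73.72388°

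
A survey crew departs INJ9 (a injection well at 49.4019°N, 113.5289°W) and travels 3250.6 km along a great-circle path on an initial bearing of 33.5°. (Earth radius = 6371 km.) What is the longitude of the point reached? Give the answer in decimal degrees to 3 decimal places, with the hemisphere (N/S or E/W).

67.347°W

δ = d/R = 3250.6/6371 = 0.510218 rad
φ₂ = arcsin(sin φ₁ cos δ + cos φ₁ sin δ cos θ)
   = arcsin(0.75929·0.87264 + 0.65075·0.48837·0.83389) = 68.06385°
λ₂ = λ₁ + atan2(sin θ sin δ cos φ₁, cos δ − sin φ₁ sin φ₂) = -67.34709°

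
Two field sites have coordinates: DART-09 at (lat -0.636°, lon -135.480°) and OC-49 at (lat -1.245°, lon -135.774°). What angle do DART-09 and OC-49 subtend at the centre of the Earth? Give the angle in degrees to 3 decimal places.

0.676°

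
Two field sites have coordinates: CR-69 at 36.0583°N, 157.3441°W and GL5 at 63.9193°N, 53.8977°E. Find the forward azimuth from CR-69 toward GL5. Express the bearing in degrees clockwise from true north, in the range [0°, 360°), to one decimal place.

346.5°

Δλ = -148.7582°
y = sin Δλ · cos φ₂ = -0.228018
x = cos φ₁ sin φ₂ − sin φ₁ cos φ₂ cos Δλ = 0.947350
θ = atan2(y, x) = -13.5331° → 346.4669° (mod 360°)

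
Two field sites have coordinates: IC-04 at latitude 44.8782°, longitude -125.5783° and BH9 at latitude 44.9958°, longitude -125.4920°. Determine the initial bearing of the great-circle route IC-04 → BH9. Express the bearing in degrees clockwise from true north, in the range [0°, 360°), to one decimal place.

Δλ = 0.0863°
y = sin Δλ · cos φ₂ = 0.001065
x = cos φ₁ sin φ₂ − sin φ₁ cos φ₂ cos Δλ = 0.002053
θ = atan2(y, x) = 27.4203° → 27.4203° (mod 360°)

27.4°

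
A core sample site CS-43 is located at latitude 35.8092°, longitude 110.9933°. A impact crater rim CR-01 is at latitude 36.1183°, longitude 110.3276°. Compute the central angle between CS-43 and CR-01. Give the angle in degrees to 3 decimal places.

Δφ = 0.3091°,  Δλ = -0.6657°
a = sin²(Δφ/2) + cos φ₁ cos φ₂ sin²(Δλ/2) = 0.000029
c = 2·arcsin(√a) = 0.010842 rad = 0.6212°

0.621°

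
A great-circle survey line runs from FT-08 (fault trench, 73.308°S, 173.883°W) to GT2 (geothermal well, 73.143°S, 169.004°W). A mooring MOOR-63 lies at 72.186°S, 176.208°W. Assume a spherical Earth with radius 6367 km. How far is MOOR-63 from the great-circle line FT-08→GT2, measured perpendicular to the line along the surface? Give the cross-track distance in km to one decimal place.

128.8 km

δ₁₃ = central angle FT-08→MOOR-63 = 0.022982 rad  (haversine)
θ₁₃ = bearing FT-08→MOOR-63 = 327.311°,  θ₁₂ = bearing FT-08→GT2 = 85.656°
dₓₜ = R·arcsin(sin δ₁₃ · sin(θ₁₃ − θ₁₂)) = 6367·arcsin(0.02298·sin(241.655°)) = -128.778 km
|dₓₜ| = 128.778 km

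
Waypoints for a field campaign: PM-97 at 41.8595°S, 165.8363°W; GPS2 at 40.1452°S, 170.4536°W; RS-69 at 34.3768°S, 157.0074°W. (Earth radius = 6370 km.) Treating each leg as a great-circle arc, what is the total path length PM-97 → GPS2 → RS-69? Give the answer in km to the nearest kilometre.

1781 km

PM-97→GPS2: c = 0.067766 rad, d = 431.67 km
GPS2→RS-69: c = 0.211855 rad, d = 1349.52 km
Total = 431.67 + 1349.52 = 1781.19 km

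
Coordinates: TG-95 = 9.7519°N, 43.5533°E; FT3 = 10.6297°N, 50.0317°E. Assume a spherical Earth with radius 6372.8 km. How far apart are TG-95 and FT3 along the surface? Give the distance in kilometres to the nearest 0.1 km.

Δφ = 0.8778°,  Δλ = 6.4784°
a = sin²(Δφ/2) + cos φ₁ cos φ₂ sin²(Δλ/2) = 0.003151
c = 2·arcsin(√a) = 0.112332 rad = 6.4362°
d = R·c = 6372.8 × 0.112332 = 715.9 km

715.9 km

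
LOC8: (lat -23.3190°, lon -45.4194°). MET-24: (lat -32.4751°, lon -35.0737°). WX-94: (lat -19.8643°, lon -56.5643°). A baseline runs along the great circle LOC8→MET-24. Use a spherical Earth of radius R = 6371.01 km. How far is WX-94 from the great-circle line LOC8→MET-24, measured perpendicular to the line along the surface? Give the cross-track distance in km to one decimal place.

623.3 km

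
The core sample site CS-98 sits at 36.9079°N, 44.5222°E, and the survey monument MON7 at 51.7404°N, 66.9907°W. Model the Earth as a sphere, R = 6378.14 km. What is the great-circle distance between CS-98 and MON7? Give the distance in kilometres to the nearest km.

Δφ = 14.8325°,  Δλ = -111.5129°
a = sin²(Δφ/2) + cos φ₁ cos φ₂ sin²(Δλ/2) = 0.355013
c = 2·arcsin(√a) = 1.276597 rad = 73.1436°
d = R·c = 6378.14 × 1.276597 = 8142.3 km

8142 km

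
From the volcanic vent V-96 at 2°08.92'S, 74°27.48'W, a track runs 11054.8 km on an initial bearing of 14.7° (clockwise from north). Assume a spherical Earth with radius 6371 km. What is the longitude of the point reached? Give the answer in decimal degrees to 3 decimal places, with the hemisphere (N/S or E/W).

42.577°E

V-96: φ = -2.14867°, λ = -74.45800°
δ = d/R = 11054.8/6371 = 1.735175 rad
φ₂ = arcsin(sin φ₁ cos δ + cos φ₁ sin δ cos θ)
   = arcsin(-0.03749·-0.16364 + 0.99930·0.98652·0.96727) = 73.67720°
λ₂ = λ₁ + atan2(sin θ sin δ cos φ₁, cos δ − sin φ₁ sin φ₂) = 42.57736°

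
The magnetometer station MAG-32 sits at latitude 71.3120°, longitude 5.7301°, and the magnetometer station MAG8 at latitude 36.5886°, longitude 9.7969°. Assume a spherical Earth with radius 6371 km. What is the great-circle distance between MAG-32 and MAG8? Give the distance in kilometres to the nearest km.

3868 km

Δφ = -34.7234°,  Δλ = 4.0668°
a = sin²(Δφ/2) + cos φ₁ cos φ₂ sin²(Δλ/2) = 0.089368
c = 2·arcsin(√a) = 0.607174 rad = 34.7885°
d = R·c = 6371 × 0.607174 = 3868.3 km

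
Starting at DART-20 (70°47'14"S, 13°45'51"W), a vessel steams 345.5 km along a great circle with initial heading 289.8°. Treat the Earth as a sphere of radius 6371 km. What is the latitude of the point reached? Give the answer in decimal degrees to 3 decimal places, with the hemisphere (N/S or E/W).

DART-20: φ = -70.78722°, λ = -13.76417°
δ = d/R = 345.5/6371 = 0.054230 rad
φ₂ = arcsin(sin φ₁ cos δ + cos φ₁ sin δ cos θ)
   = arcsin(-0.94430·0.99853 + 0.32908·0.05420·0.33874) = -69.53283°
λ₂ = λ₁ + atan2(sin θ sin δ cos φ₁, cos δ − sin φ₁ sin φ₂) = -22.15060°

69.533°S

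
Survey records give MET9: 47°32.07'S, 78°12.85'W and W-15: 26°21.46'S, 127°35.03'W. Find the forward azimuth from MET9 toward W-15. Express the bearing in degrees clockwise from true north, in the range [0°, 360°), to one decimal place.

280.9°

MET9: φ = -47.53450°, λ = -78.21417°
W-15: φ = -26.35767°, λ = -127.58383°
Δλ = -49.3697°
y = sin Δλ · cos φ₂ = -0.680029
x = cos φ₁ sin φ₂ − sin φ₁ cos φ₂ cos Δλ = 0.130677
θ = atan2(y, x) = -79.1224° → 280.8776° (mod 360°)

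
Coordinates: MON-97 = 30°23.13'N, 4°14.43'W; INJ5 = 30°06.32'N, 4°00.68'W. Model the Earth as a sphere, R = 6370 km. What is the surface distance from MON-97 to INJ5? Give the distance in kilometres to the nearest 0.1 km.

38.1 km

MON-97: φ = +30.38550°, λ = -4.24050°
INJ5: φ = +30.10533°, λ = -4.01133°
Δφ = -0.2802°,  Δλ = 0.2292°
a = sin²(Δφ/2) + cos φ₁ cos φ₂ sin²(Δλ/2) = 0.000009
c = 2·arcsin(√a) = 0.005987 rad = 0.3431°
d = R·c = 6370 × 0.005987 = 38.1 km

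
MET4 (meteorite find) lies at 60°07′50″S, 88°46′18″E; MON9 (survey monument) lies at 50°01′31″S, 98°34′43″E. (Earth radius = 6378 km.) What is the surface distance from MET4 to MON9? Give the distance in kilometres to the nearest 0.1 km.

1283.8 km

MET4: φ = -60.13056°, λ = +88.77167°
MON9: φ = -50.02528°, λ = +98.57861°
Δφ = 10.1053°,  Δλ = 9.8069°
a = sin²(Δφ/2) + cos φ₁ cos φ₂ sin²(Δλ/2) = 0.010094
c = 2·arcsin(√a) = 0.201279 rad = 11.5325°
d = R·c = 6378 × 0.201279 = 1283.8 km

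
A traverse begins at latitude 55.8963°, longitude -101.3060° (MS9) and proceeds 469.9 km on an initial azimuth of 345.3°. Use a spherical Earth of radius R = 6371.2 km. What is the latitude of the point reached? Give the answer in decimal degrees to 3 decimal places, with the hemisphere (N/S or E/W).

δ = d/R = 469.9/6371.2 = 0.073754 rad
φ₂ = arcsin(sin φ₁ cos δ + cos φ₁ sin δ cos θ)
   = arcsin(0.82802·0.99728 + 0.56069·0.07369·0.96727) = 59.96690°
λ₂ = λ₁ + atan2(sin θ sin δ cos φ₁, cos δ − sin φ₁ sin φ₂) = -103.44706°

59.967°N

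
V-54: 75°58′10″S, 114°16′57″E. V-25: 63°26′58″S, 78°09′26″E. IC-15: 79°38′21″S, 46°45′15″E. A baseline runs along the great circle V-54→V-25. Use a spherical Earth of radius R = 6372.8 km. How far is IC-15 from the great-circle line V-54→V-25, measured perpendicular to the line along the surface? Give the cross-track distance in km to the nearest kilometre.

V-54: φ = -75.96944°, λ = +114.28250°
V-25: φ = -63.44944°, λ = +78.15722°
IC-15: φ = -79.63917°, λ = +46.75417°
δ₁₃ = central angle V-54→IC-15 = 0.241361 rad  (haversine)
θ₁₃ = bearing V-54→IC-15 = 224.050°,  θ₁₂ = bearing V-54→V-25 = 296.850°
dₓₜ = R·arcsin(sin δ₁₃ · sin(θ₁₃ − θ₁₂)) = 6372.8·arcsin(0.23902·sin(-72.800°)) = -1468.082 km
|dₓₜ| = 1468.082 km

1468 km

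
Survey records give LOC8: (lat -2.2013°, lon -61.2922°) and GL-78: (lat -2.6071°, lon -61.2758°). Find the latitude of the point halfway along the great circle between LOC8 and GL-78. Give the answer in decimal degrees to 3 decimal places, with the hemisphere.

2.404°S

Bx = cos φ₂ cos Δλ = 0.998965,  By = cos φ₂ sin Δλ = 0.000286
φₘ = atan2(sin φ₁ + sin φ₂, √((cos φ₁ + Bx)² + By²)) = -2.40420°
λₘ = λ₁ + atan2(By, cos φ₁ + Bx) = -61.28400°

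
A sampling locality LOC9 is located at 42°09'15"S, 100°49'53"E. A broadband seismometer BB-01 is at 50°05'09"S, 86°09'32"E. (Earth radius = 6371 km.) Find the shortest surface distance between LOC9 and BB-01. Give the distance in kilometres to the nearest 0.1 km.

LOC9: φ = -42.15417°, λ = +100.83139°
BB-01: φ = -50.08583°, λ = +86.15889°
Δφ = -7.9317°,  Δλ = -14.6725°
a = sin²(Δφ/2) + cos φ₁ cos φ₂ sin²(Δλ/2) = 0.012539
c = 2·arcsin(√a) = 0.224429 rad = 12.8588°
d = R·c = 6371 × 0.224429 = 1429.8 km

1429.8 km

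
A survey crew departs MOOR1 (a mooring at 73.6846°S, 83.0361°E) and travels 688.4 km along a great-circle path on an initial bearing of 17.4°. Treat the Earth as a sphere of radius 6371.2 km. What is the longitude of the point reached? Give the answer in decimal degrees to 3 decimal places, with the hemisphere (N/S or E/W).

δ = d/R = 688.4/6371.2 = 0.108049 rad
φ₂ = arcsin(sin φ₁ cos δ + cos φ₁ sin δ cos θ)
   = arcsin(-0.95973·0.99417 + 0.28092·0.10784·0.95424) = -67.70228°
λ₂ = λ₁ + atan2(sin θ sin δ cos φ₁, cos δ − sin φ₁ sin φ₂) = 87.91175°

87.912°E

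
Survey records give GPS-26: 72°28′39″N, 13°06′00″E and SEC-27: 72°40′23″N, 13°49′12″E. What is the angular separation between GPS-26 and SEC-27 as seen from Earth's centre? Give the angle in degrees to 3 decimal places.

GPS-26: φ = +72.47750°, λ = +13.10000°
SEC-27: φ = +72.67306°, λ = +13.82000°
Δφ = 0.1956°,  Δλ = 0.7200°
a = sin²(Δφ/2) + cos φ₁ cos φ₂ sin²(Δλ/2) = 0.000006
c = 2·arcsin(√a) = 0.005080 rad = 0.2911°

0.291°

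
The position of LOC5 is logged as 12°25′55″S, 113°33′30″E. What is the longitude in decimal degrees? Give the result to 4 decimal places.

113.5583°E

113° + 33′/60 + 30″/3600 = 113 + 0.55000 + 0.00833 = 113.5583°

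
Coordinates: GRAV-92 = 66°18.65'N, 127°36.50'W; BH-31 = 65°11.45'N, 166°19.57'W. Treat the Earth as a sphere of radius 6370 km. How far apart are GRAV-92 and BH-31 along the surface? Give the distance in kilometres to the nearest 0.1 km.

1743.9 km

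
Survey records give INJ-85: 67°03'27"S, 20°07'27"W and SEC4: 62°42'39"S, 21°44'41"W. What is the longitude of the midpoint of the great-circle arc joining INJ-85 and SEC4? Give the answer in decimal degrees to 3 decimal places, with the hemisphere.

21.000°W

INJ-85: φ = -67.05750°, λ = -20.12417°
SEC4: φ = -62.71083°, λ = -21.74472°
Bx = cos φ₂ cos Δλ = 0.458298,  By = cos φ₂ sin Δλ = -0.012966
φₘ = atan2(sin φ₁ + sin φ₂, √((cos φ₁ + Bx)² + By²)) = -64.88635°
λₘ = λ₁ + atan2(By, cos φ₁ + Bx) = -21.00005°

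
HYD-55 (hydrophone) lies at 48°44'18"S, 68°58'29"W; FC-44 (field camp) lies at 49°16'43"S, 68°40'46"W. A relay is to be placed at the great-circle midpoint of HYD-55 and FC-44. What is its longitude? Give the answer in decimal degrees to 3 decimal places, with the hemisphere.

68.828°W

HYD-55: φ = -48.73833°, λ = -68.97472°
FC-44: φ = -49.27861°, λ = -68.67944°
Bx = cos φ₂ cos Δλ = 0.652373,  By = cos φ₂ sin Δλ = 0.003362
φₘ = atan2(sin φ₁ + sin φ₂, √((cos φ₁ + Bx)² + By²)) = -49.00857°
λₘ = λ₁ + atan2(By, cos φ₁ + Bx) = -68.82788°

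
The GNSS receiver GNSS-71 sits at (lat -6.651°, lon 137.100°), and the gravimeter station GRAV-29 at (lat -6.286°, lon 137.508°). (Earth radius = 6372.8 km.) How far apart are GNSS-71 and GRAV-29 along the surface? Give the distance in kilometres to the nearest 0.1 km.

60.7 km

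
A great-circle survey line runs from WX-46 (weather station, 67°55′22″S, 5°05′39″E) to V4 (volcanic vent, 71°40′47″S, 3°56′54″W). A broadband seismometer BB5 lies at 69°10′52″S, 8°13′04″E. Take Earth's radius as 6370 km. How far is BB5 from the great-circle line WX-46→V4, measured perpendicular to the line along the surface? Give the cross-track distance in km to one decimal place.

183.5 km

WX-46: φ = -67.92278°, λ = +5.09417°
V4: φ = -71.67972°, λ = -3.94833°
BB5: φ = -69.18111°, λ = +8.21778°
δ₁₃ = central angle WX-46→BB5 = 0.029653 rad  (haversine)
θ₁₃ = bearing WX-46→BB5 = 139.217°,  θ₁₂ = bearing WX-46→V4 = 215.545°
dₓₜ = R·arcsin(sin δ₁₃ · sin(θ₁₃ − θ₁₂)) = 6370·arcsin(0.02965·sin(-76.328°)) = -183.537 km
|dₓₜ| = 183.537 km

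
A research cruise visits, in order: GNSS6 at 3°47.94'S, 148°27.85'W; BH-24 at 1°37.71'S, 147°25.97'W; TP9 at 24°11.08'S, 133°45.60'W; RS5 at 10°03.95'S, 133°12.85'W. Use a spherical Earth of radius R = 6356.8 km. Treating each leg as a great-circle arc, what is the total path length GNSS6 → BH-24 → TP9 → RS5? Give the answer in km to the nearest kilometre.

4735 km

GNSS6: φ = -3.79900°, λ = -148.46417°
BH-24: φ = -1.62850°, λ = -147.43283°
TP9: φ = -24.18467°, λ = -133.76000°
RS5: φ = -10.06583°, λ = -133.21417°
GNSS6→BH-24: c = 0.041932 rad, d = 266.56 km
BH-24→TP9: c = 0.456359 rad, d = 2900.98 km
TP9→RS5: c = 0.246587 rad, d = 1567.51 km
Total = 266.56 + 2900.98 + 1567.51 = 4735.04 km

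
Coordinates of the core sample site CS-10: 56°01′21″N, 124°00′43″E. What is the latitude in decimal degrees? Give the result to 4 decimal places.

56.0225°N

56° + 1′/60 + 21″/3600 = 56 + 0.01667 + 0.00583 = 56.0225°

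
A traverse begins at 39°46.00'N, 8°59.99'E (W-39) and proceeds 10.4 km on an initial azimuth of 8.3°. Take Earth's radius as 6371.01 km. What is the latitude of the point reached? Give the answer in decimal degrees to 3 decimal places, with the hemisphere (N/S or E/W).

39.859°N

W-39: φ = +39.76667°, λ = +8.99983°
δ = d/R = 10.4/6371.01 = 0.001632 rad
φ₂ = arcsin(sin φ₁ cos δ + cos φ₁ sin δ cos θ)
   = arcsin(0.63966·1.00000 + 0.76866·0.00163·0.98953) = 39.85921°
λ₂ = λ₁ + atan2(sin θ sin δ cos φ₁, cos δ − sin φ₁ sin φ₂) = 9.01742°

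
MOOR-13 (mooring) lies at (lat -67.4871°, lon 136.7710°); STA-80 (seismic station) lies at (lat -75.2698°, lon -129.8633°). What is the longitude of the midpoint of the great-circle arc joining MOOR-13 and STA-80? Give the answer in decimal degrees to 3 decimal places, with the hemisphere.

171.370°E

Bx = cos φ₂ cos Δλ = -0.014928,  By = cos φ₂ sin Δλ = 0.253829
φₘ = atan2(sin φ₁ + sin φ₂, √((cos φ₁ + Bx)² + By²)) = -76.69933°
λₘ = λ₁ + atan2(By, cos φ₁ + Bx) = 171.36974°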